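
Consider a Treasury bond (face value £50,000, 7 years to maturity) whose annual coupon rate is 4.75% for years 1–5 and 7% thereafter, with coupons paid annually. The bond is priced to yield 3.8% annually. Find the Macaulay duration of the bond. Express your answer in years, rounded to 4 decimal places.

6.1559 years

Periodic yield y = 0.038. Discount each cash flow and weight by its year:
  t   CF        PV=CF/(1+0.038)^t    t·PV
  1     2,375.00     2,288.0539     2,288.0539
  2     2,375.00     2,204.2909     4,408.5818
  3     2,375.00     2,123.5943     6,370.7829
  4     2,375.00     2,045.8519     8,183.4078
  5     2,375.00     1,970.9556     9,854.7781
  6     3,500.00     2,798.2333    16,789.3999
  7    53,500.00    41,207.1243   288,449.8699
  Σ                 54,638.1043   336,344.8744
Price P = Σ PV = 54,638.1043.
Macaulay duration = Σ(t·PV) / P = 336,344.8744 / 54,638.1043 = 6.15587 years.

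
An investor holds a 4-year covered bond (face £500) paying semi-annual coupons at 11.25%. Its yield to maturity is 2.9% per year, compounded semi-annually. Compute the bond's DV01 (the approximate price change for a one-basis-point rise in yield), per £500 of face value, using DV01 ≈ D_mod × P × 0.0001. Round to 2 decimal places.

£0.22

Periodic yield y = 0.0145.
  t   CF        PV=CF/(1+0.0145)^t    t·PV
  1       28.125        27.7230        27.7230
  2       28.125        27.3268        54.6536
  3       28.125        26.9362        80.8086
  4       28.125        26.5512       106.2048
  5       28.125        26.1717       130.8586
  6       28.125        25.7977       154.7859
  7       28.125        25.4289       178.0025
  8      528.125       470.6741     3,765.3929
  Σ                    656.6096     4,498.4300
P = 656.6096; D_Mac = 6.85100 half-year periods = 3.42550 yrs; D_mod = 3.37654 yrs.
DV01 ≈ 3.37654 × 656.6096 × 0.0001 = 0.221707.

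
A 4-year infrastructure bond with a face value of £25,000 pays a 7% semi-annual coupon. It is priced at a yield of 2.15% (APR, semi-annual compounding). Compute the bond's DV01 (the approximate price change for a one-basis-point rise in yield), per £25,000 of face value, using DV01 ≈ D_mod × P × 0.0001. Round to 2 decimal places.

Periodic yield y = 0.01075.
  t   CF        PV=CF/(1+0.01075)^t    t·PV
  1       875.00       865.6938       865.6938
  2       875.00       856.4866     1,712.9731
  3       875.00       847.3773     2,542.1318
  4       875.00       838.3648     3,353.4593
  5       875.00       829.4483     4,147.2413
  6       875.00       820.6265     4,923.7592
  7       875.00       811.8986     5,683.2903
  8    25,875.00    23,753.6503   190,029.2024
  Σ                 29,623.5462   213,257.7512
P = 29,623.5462; D_Mac = 7.19893 half-year periods = 3.59946 yrs; D_mod = 3.56118 yrs.
DV01 ≈ 3.56118 × 29,623.5462 × 0.0001 = 10.549481.

£10.55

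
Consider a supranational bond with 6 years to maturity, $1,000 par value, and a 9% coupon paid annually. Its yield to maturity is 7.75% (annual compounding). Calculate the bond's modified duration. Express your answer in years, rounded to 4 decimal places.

Periodic yield y = 0.0775. First find Macaulay duration:
  t   CF        PV=CF/(1+0.0775)^t    t·PV
  1        90.00        83.5267        83.5267
  2        90.00        77.5190       155.0379
  3        90.00        71.9434       215.8301
  4        90.00        66.7688       267.0751
  5        90.00        61.9664       309.8319
  6     1,090.00       696.5027     4,179.0164
  Σ                  1,058.2269     5,210.3180
P = 1,058.2269; Macaulay duration = 5,210.3180 / 1,058.2269 = 4.92363 years.
Modified duration = D_Mac / (1 + y) = 4.92363 / 1.0775 = 4.56949 years.

4.5695 years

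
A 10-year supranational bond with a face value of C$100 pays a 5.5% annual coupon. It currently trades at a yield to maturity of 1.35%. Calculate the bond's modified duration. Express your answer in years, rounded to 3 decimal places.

8.188 years

Periodic yield y = 0.0135. First find Macaulay duration:
  t   CF        PV=CF/(1+0.0135)^t    t·PV
  1         5.50         5.4267         5.4267
  2         5.50         5.3545        10.7089
  3         5.50         5.2831        15.8494
  4         5.50         5.2128        20.8510
  5         5.50         5.1433        25.7166
  6         5.50         5.0748        30.4489
  7         5.50         5.0072        35.0505
  8         5.50         4.9405        39.5242
  9         5.50         4.8747        43.8724
  10      105.50        92.2603       922.6031
  Σ                    138.5780     1,150.0518
P = 138.5780; Macaulay duration = 1,150.0518 / 138.5780 = 8.29895 years.
Modified duration = D_Mac / (1 + y) = 8.29895 / 1.0135 = 8.18841 years.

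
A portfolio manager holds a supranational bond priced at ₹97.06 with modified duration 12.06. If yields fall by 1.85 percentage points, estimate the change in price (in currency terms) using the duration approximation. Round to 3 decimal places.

+₹21.655

Duration approximation: ΔP/P ≈ -D_mod · Δy = -12.06 × (-0.0185) = +0.223110.
ΔP ≈ 97.06 × (+0.223110) = +21.6550566.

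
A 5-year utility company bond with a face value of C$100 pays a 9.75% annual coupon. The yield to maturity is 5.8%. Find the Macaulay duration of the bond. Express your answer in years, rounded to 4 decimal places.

Periodic yield y = 0.058. Discount each cash flow and weight by its year:
  t   CF        PV=CF/(1+0.058)^t    t·PV
  1         9.75         9.2155         9.2155
  2         9.75         8.7103        17.4206
  3         9.75         8.2328        24.6984
  4         9.75         7.7815        31.1259
  5       109.75        82.7897       413.9484
  Σ                    116.7298       496.4088
Price P = Σ PV = 116.7298.
Macaulay duration = Σ(t·PV) / P = 496.4088 / 116.7298 = 4.25263 years.

4.2526 years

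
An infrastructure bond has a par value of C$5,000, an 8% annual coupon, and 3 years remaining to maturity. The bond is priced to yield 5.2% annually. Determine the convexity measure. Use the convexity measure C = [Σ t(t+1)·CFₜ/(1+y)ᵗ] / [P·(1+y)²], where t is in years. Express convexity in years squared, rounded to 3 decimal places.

With y = 0.052:
  t   CF        PV=CF/(1+0.052)^t    t·PV        t(t+1)·PV
  1       400.00       380.2281       380.2281         760.4563
  2       400.00       361.4336       722.8672       2,168.6015
  3     5,400.00     4,638.1687    13,914.5061      55,658.0243
  Σ                  5,379.8304    15,017.6014      58,587.0822
P = 5,379.8304.
Convexity = Σ t(t+1)·PV / [P·(1+y)²] = 58,587.0822 / (5,379.8304 × 1.106704) = 9.84015.

9.840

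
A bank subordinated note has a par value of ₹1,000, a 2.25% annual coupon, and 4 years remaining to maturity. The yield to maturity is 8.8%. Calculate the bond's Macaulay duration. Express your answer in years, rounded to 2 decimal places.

3.85 years

Periodic yield y = 0.088. Discount each cash flow and weight by its year:
  t   CF        PV=CF/(1+0.088)^t    t·PV
  1        22.50        20.6801        20.6801
  2        22.50        19.0075        38.0150
  3        22.50        17.4701        52.4104
  4     1,022.50       729.7057     2,918.8228
  Σ                    786.8634     3,029.9283
Price P = Σ PV = 786.8634.
Macaulay duration = Σ(t·PV) / P = 3,029.9283 / 786.8634 = 3.85064 years.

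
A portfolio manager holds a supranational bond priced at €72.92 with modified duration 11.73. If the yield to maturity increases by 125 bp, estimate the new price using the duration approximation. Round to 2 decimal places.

€62.23

Duration approximation: ΔP/P ≈ -D_mod · Δy = -11.73 × (+0.0125) = -0.146625.
New price ≈ 72.92 × (1 - 0.146625) = 62.228105.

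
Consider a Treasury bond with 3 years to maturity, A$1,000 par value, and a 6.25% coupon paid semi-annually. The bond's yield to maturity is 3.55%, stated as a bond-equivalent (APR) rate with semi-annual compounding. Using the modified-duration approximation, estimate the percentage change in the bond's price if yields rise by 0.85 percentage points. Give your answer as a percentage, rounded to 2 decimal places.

-2.33%

Periodic yield y = 0.01775. Modified duration first:
  t   CF        PV=CF/(1+0.01775)^t    t·PV
  1        31.25        30.7050        30.7050
  2        31.25        30.1695        60.3390
  3        31.25        29.6433        88.9299
  4        31.25        29.1263       116.5053
  5        31.25        28.6183       143.0917
  6     1,031.25       927.9344     5,567.6067
  Σ                  1,076.1969     6,007.1775
P = 1,076.1969; D_Mac = 5.58186 half-year periods = 2.79093 yrs; D_mod = 2.79093/(1+0.01775) = 2.74225 yrs.
ΔP/P ≈ -D_mod · Δy = -2.74225 × (+0.0085) = -0.023309 = -2.3309%.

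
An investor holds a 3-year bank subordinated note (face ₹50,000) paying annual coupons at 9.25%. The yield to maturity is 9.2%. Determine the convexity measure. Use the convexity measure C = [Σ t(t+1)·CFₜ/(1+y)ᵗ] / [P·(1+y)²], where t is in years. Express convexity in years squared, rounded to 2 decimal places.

With y = 0.092:
  t   CF        PV=CF/(1+0.092)^t    t·PV        t(t+1)·PV
  1     4,625.00     4,235.3480     4,235.3480       8,470.6960
  2     4,625.00     3,878.5238     7,757.0476      23,271.1428
  3    54,625.00    41,949.1857   125,847.5571     503,390.2284
  Σ                 50,063.0575   137,839.9527     535,132.0671
P = 50,063.0575.
Convexity = Σ t(t+1)·PV / [P·(1+y)²] = 535,132.0671 / (50,063.0575 × 1.192464) = 8.96393.

8.96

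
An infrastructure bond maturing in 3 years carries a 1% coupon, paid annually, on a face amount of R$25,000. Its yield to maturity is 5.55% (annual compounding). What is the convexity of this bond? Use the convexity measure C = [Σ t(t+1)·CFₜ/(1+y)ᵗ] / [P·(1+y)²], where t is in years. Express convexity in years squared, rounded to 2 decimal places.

10.62

With y = 0.0555:
  t   CF        PV=CF/(1+0.0555)^t    t·PV        t(t+1)·PV
  1       250.00       236.8546       236.8546         473.7091
  2       250.00       224.4004       448.8007       1,346.4021
  3    25,250.00    21,472.7006    64,418.1019     257,672.4077
  Σ                 21,933.9556    65,103.7572     259,492.5190
P = 21,933.9556.
Convexity = Σ t(t+1)·PV / [P·(1+y)²] = 259,492.5190 / (21,933.9556 × 1.114080) = 10.61919.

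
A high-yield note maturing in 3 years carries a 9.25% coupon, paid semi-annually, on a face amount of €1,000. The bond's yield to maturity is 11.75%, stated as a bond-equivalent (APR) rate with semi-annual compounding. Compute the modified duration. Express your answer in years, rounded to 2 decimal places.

Periodic yield y = 0.05875. First find Macaulay duration:
  t   CF        PV=CF/(1+0.05875)^t    t·PV
  1        46.25        43.6836        43.6836
  2        46.25        41.2596        82.5192
  3        46.25        38.9701       116.9103
  4        46.25        36.8076       147.2306
  5        46.25        34.7652       173.8260
  6     1,046.25       742.8052     4,456.8312
  Σ                    938.2913     5,021.0007
P = 938.2913; Macaulay duration = 5,021.0007 / 938.2913 = 5.35122 half-year periods = 2.67561 years.
Modified duration = D_Mac / (1 + y) = 2.67561 / 1.05875 = 2.52714 years.

2.53 years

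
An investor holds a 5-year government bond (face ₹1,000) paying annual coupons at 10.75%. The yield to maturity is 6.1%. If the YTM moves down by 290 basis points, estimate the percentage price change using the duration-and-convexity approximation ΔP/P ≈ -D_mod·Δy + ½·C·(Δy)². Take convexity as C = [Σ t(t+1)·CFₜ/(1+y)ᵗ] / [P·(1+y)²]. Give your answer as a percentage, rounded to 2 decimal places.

With y = 0.061:
  t   CF        PV=CF/(1+0.061)^t    t·PV        t(t+1)·PV
  1       107.50       101.3195       101.3195         202.6390
  2       107.50        95.4944       190.9887         572.9661
  3       107.50        90.0041       270.0123       1,080.0492
  4       107.50        84.8295       339.3180       1,696.5901
  5     1,107.50       823.6957     4,118.4787      24,710.8719
  Σ                  1,195.3432     5,020.1172      28,263.1164
P = 1,195.3432; D_Mac = 4.19973 yrs; D_mod = 3.95827 yrs; C = 21.00374.
Duration effect: -3.95827 × (-0.029) = +0.114790
Convexity effect: 0.5 × 21.00374 × (-0.029)² = +0.0088321
ΔP/P ≈ +0.114790 + 0.0088321 = +0.123622 = +12.3622%.

+12.36%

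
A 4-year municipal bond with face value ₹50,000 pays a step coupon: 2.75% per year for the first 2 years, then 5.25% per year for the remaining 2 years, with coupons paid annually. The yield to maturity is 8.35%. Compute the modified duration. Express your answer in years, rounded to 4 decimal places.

3.5142 years

Periodic yield y = 0.0835. First find Macaulay duration:
  t   CF        PV=CF/(1+0.0835)^t    t·PV
  1     1,375.00     1,269.0355     1,269.0355
  2     1,375.00     1,171.2372     2,342.4744
  3     2,625.00     2,063.6810     6,191.0429
  4    52,625.00    38,183.5626   152,734.2503
  Σ                 42,687.5163   162,536.8032
P = 42,687.5163; Macaulay duration = 162,536.8032 / 42,687.5163 = 3.80760 years.
Modified duration = D_Mac / (1 + y) = 3.80760 / 1.0835 = 3.51416 years.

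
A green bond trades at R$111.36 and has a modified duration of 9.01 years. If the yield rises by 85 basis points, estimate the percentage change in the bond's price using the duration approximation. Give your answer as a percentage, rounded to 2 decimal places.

-7.66%

Duration approximation: ΔP/P ≈ -D_mod · Δy = -9.01 × (+0.0085) = -0.076585.
As a percentage: -7.6585%.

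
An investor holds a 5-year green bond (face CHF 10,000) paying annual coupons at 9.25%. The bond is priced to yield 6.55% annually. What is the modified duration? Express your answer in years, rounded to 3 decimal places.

4.004 years

Periodic yield y = 0.0655. First find Macaulay duration:
  t   CF        PV=CF/(1+0.0655)^t    t·PV
  1       925.00       868.1370       868.1370
  2       925.00       814.7696     1,629.5392
  3       925.00       764.6829     2,294.0487
  4       925.00       717.6752     2,870.7007
  5    10,925.00     7,955.2563    39,776.2814
  Σ                 11,120.5210    47,438.7070
P = 11,120.5210; Macaulay duration = 47,438.7070 / 11,120.5210 = 4.26587 years.
Modified duration = D_Mac / (1 + y) = 4.26587 / 1.0655 = 4.00363 years.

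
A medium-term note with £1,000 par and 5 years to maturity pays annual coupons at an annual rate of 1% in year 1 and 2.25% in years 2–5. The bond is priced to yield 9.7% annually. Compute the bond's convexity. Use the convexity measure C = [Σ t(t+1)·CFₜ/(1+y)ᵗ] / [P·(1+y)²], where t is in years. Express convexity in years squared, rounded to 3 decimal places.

With y = 0.097:
  t   CF        PV=CF/(1+0.097)^t    t·PV        t(t+1)·PV
  1        10.00         9.1158         9.1158          18.2315
  2        22.50        18.6969        37.3938         112.1813
  3        22.50        17.0437        51.1310         204.5238
  4        22.50        15.5366        62.1464         310.7320
  5     1,022.50       643.6210     3,218.1048      19,308.6288
  Σ                    704.0139     3,377.8917      19,954.2975
P = 704.0139.
Convexity = Σ t(t+1)·PV / [P·(1+y)²] = 19,954.2975 / (704.0139 × 1.203409) = 23.55277.

23.553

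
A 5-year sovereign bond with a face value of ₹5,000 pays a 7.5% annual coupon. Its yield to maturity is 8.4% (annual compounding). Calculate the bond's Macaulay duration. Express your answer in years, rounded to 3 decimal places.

Periodic yield y = 0.084. Discount each cash flow and weight by its year:
  t   CF        PV=CF/(1+0.084)^t    t·PV
  1       375.00       345.9410       345.9410
  2       375.00       319.1337       638.2675
  3       375.00       294.4038       883.2114
  4       375.00       271.5902     1,086.3609
  5     5,375.00     3,591.1377    17,955.6885
  Σ                  4,822.2064    20,909.4692
Price P = Σ PV = 4,822.2064.
Macaulay duration = Σ(t·PV) / P = 20,909.4692 / 4,822.2064 = 4.33608 years.

4.336 years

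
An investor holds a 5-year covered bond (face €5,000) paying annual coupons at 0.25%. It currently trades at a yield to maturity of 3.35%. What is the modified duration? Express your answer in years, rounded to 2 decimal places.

Periodic yield y = 0.0335. First find Macaulay duration:
  t   CF        PV=CF/(1+0.0335)^t    t·PV
  1        12.50        12.0948        12.0948
  2        12.50        11.7028        23.4056
  3        12.50        11.3234        33.9703
  4        12.50        10.9564        43.8256
  5     5,012.50     4,251.1065    21,255.5323
  Σ                  4,297.1839    21,368.8286
P = 4,297.1839; Macaulay duration = 21,368.8286 / 4,297.1839 = 4.97275 years.
Modified duration = D_Mac / (1 + y) = 4.97275 / 1.0335 = 4.81156 years.

4.81 years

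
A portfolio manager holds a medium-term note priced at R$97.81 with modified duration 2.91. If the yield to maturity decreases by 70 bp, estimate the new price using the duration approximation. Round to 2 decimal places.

Duration approximation: ΔP/P ≈ -D_mod · Δy = -2.91 × (-0.007) = +0.020370.
New price ≈ 97.81 × (1 + 0.020370) = 99.8023897.

R$99.80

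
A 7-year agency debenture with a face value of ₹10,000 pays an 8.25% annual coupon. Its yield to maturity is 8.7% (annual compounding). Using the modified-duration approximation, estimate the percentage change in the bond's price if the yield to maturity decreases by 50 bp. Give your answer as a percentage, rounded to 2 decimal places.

Periodic yield y = 0.087. Modified duration first:
  t   CF        PV=CF/(1+0.087)^t    t·PV
  1       825.00       758.9696       758.9696
  2       825.00       698.2241     1,396.4483
  3       825.00       642.3405     1,927.0215
  4       825.00       590.9296     2,363.7186
  5       825.00       543.6335     2,718.1676
  6       825.00       500.1228     3,000.7370
  7    10,825.00     6,036.9989    42,258.9923
  Σ                  9,771.2192    54,424.0549
P = 9,771.2192; D_Mac = 5.56983 yrs; D_mod = 5.56983/(1+0.087) = 5.12404 yrs.
ΔP/P ≈ -D_mod · Δy = -5.12404 × (-0.005) = +0.025620 = +2.5620%.

+2.56%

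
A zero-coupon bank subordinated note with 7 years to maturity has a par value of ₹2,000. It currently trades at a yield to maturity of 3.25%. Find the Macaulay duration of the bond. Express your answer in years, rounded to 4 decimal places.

A zero-coupon bond has a single cash flow at maturity, so its Macaulay duration equals its maturity: 7 years.

7.0000 years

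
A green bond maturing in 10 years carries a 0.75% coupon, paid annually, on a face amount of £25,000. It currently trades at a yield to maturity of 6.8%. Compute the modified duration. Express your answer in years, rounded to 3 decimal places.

8.924 years

Periodic yield y = 0.068. First find Macaulay duration:
  t   CF        PV=CF/(1+0.068)^t    t·PV
  1       187.50       175.5618       175.5618
  2       187.50       164.3837       328.7674
  3       187.50       153.9173       461.7520
  4       187.50       144.1173       576.4694
  5       187.50       134.9413       674.7067
  6       187.50       126.3496       758.0974
  7       187.50       118.3048       828.1339
  8       187.50       110.7723       886.1786
  9       187.50       103.7194       933.4746
  10   25,187.50    13,045.8547   130,458.5468
  Σ                 14,277.9223   136,081.6885
P = 14,277.9223; Macaulay duration = 136,081.6885 / 14,277.9223 = 9.53092 years.
Modified duration = D_Mac / (1 + y) = 9.53092 / 1.068 = 8.92408 years.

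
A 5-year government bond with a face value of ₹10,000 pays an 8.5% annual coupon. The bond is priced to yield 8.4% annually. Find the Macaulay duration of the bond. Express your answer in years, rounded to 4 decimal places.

Periodic yield y = 0.084. Discount each cash flow and weight by its year:
  t   CF        PV=CF/(1+0.084)^t    t·PV
  1       850.00       784.1328       784.1328
  2       850.00       723.3698     1,446.7396
  3       850.00       667.3153     2,001.9459
  4       850.00       615.6045     2,462.4181
  5    10,850.00     7,249.0873    36,245.4363
  Σ                 10,039.5097    42,940.6726
Price P = Σ PV = 10,039.5097.
Macaulay duration = Σ(t·PV) / P = 42,940.6726 / 10,039.5097 = 4.27717 years.

4.2772 years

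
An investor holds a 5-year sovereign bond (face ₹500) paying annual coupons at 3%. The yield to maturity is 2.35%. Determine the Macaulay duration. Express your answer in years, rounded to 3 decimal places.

Periodic yield y = 0.0235. Discount each cash flow and weight by its year:
  t   CF        PV=CF/(1+0.0235)^t    t·PV
  1        15.00        14.6556        14.6556
  2        15.00        14.3191        28.6382
  3        15.00        13.9903        41.9710
  4        15.00        13.6691        54.6764
  5       515.00       458.5303     2,292.6513
  Σ                    515.1644     2,432.5924
Price P = Σ PV = 515.1644.
Macaulay duration = Σ(t·PV) / P = 2,432.5924 / 515.1644 = 4.72197 years.

4.722 years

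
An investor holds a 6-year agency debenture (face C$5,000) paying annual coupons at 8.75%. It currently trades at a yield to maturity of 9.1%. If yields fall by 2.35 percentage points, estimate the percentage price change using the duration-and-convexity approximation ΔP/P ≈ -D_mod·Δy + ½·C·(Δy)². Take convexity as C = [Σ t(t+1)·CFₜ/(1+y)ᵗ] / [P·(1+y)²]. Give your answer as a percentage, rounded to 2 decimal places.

With y = 0.091:
  t   CF        PV=CF/(1+0.091)^t    t·PV        t(t+1)·PV
  1       437.50       401.0082       401.0082         802.0165
  2       437.50       367.5603       735.1205       2,205.3616
  3       437.50       336.9022     1,010.7065       4,042.8260
  4       437.50       308.8013     1,235.2050       6,176.0251
  5       437.50       283.0442     1,415.2211       8,491.3269
  6     5,437.50     3,224.4138    19,346.4826     135,425.3781
  Σ                  4,921.7299    24,143.7440     157,142.9342
P = 4,921.7299; D_Mac = 4.90554 yrs; D_mod = 4.49637 yrs; C = 26.82425.
Duration effect: -4.49637 × (-0.0235) = +0.105665
Convexity effect: 0.5 × 26.82425 × (-0.0235)² = +0.0074068
ΔP/P ≈ +0.105665 + 0.0074068 = +0.113072 = +11.3072%.

+11.31%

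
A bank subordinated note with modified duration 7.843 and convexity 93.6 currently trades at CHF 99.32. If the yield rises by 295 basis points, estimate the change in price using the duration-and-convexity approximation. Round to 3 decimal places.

Duration effect: -D_mod·Δy = -7.843 × (+0.0295) = -0.2313685
Convexity effect: ½·C·(Δy)² = 0.5 × 93.6 × (0.0295)² = +0.0407277
ΔP/P ≈ -0.2313685 + 0.0407277 = -0.1906408
ΔP ≈ 99.32 × (-0.1906408) = -18.934444256.

-CHF 18.934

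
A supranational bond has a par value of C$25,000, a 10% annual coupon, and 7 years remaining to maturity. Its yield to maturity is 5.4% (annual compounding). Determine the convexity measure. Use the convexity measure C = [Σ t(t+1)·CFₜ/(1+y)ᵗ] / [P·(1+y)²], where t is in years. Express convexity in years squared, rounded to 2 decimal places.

36.63

With y = 0.054:
  t   CF        PV=CF/(1+0.054)^t    t·PV        t(t+1)·PV
  1     2,500.00     2,371.9165     2,371.9165       4,743.8330
  2     2,500.00     2,250.3952     4,500.7903      13,502.3710
  3     2,500.00     2,135.0998     6,405.2993      25,621.1974
  4     2,500.00     2,025.7114     8,102.8455      40,514.2273
  5     2,500.00     1,921.9273     9,609.6365      57,657.8188
  6     2,500.00     1,823.4604    10,940.7626      76,585.3381
  7    27,500.00    19,030.4219   133,212.9536   1,065,703.6291
  Σ                 31,558.9325   175,144.2043   1,284,328.4147
P = 31,558.9325.
Convexity = Σ t(t+1)·PV / [P·(1+y)²] = 1,284,328.4147 / (31,558.9325 × 1.110916) = 36.63301.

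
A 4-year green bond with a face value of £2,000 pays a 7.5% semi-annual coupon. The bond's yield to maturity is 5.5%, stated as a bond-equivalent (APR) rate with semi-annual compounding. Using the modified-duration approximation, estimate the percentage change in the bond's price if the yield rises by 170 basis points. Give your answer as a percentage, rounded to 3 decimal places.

-5.870%

Periodic yield y = 0.0275. Modified duration first:
  t   CF        PV=CF/(1+0.0275)^t    t·PV
  1        75.00        72.9927        72.9927
  2        75.00        71.0391       142.0782
  3        75.00        69.1378       207.4135
  4        75.00        67.2874       269.1497
  5        75.00        65.4865       327.4327
  6        75.00        63.7339       382.4032
  7        75.00        62.0281       434.1967
  8     2,075.00     1,670.1807    13,361.4455
  Σ                  2,141.8863    15,197.1123
P = 2,141.8863; D_Mac = 7.09520 half-year periods = 3.54760 yrs; D_mod = 3.54760/(1+0.0275) = 3.45265 yrs.
ΔP/P ≈ -D_mod · Δy = -3.45265 × (+0.017) = -0.058695 = -5.8695%.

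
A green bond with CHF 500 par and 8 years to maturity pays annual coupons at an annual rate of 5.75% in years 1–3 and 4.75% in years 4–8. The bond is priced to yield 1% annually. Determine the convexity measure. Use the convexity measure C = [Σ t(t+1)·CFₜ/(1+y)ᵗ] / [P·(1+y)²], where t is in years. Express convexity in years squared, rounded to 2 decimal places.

With y = 0.01:
  t   CF        PV=CF/(1+0.01)^t    t·PV        t(t+1)·PV
  1        28.75        28.4653        28.4653          56.9307
  2        28.75        28.1835        56.3670         169.1011
  3        28.75        27.9045        83.7134         334.8536
  4        23.75        22.8233        91.2931         456.4657
  5        23.75        22.5973       112.9866         677.9193
  6        23.75        22.3736       134.2414         939.6901
  7        23.75        22.1521       155.0644       1,240.5150
  8       523.75       483.6743     3,869.3947      34,824.5523
  Σ                    658.1739     4,531.5260      38,700.0278
P = 658.1739.
Convexity = Σ t(t+1)·PV / [P·(1+y)²] = 38,700.0278 / (658.1739 × 1.020100) = 57.64052.

57.64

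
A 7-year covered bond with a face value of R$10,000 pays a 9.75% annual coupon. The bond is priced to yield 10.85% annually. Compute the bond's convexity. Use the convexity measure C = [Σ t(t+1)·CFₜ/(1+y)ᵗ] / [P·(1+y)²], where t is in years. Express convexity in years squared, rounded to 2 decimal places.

With y = 0.1085:
  t   CF        PV=CF/(1+0.1085)^t    t·PV        t(t+1)·PV
  1       975.00       879.5670       879.5670       1,759.1340
  2       975.00       793.4750     1,586.9499       4,760.8497
  3       975.00       715.8096     2,147.4288       8,589.7153
  4       975.00       645.7462     2,582.9846      12,914.9230
  5       975.00       582.5405     2,912.7025      17,476.2152
  6       975.00       525.5214     3,153.1286      22,071.9001
  7    10,975.00     5,336.4771    37,355.3394     298,842.7153
  Σ                  9,479.1367    50,618.1008     366,415.4525
P = 9,479.1367.
Convexity = Σ t(t+1)·PV / [P·(1+y)²] = 366,415.4525 / (9,479.1367 × 1.228772) = 31.45818.

31.46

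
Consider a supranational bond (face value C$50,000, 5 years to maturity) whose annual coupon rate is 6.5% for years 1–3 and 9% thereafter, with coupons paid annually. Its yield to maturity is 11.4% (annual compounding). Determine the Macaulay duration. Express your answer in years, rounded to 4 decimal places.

Periodic yield y = 0.114. Discount each cash flow and weight by its year:
  t   CF        PV=CF/(1+0.114)^t    t·PV
  1     3,250.00     2,917.4147     2,917.4147
  2     3,250.00     2,618.8642     5,237.7284
  3     3,250.00     2,350.8655     7,052.5966
  4     4,500.00     2,921.9431    11,687.7723
  5    54,500.00    31,766.5864   158,832.9318
  Σ                 42,575.6739   185,728.4438
Price P = Σ PV = 42,575.6739.
Macaulay duration = Σ(t·PV) / P = 185,728.4438 / 42,575.6739 = 4.36231 years.

4.3623 years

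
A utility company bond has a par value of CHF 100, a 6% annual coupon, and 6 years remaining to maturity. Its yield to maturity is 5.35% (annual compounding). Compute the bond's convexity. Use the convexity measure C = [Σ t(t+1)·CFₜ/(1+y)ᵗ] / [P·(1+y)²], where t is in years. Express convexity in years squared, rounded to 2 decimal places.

31.39

With y = 0.0535:
  t   CF        PV=CF/(1+0.0535)^t    t·PV        t(t+1)·PV
  1         6.00         5.6953         5.6953          11.3906
  2         6.00         5.4061        10.8122          32.4365
  3         6.00         5.1315        15.3946          61.5785
  4         6.00         4.8709        19.4838          97.4189
  5         6.00         4.6236        23.1179         138.7075
  6       106.00        77.5351       465.2109       3,256.4763
  Σ                    103.2626       539.7146       3,598.0081
P = 103.2626.
Convexity = Σ t(t+1)·PV / [P·(1+y)²] = 3,598.0081 / (103.2626 × 1.109862) = 31.39424.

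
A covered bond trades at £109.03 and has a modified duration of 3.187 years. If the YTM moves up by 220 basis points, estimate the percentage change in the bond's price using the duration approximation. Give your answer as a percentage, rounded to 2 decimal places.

-7.01%

Duration approximation: ΔP/P ≈ -D_mod · Δy = -3.187 × (+0.022) = -0.070114.
As a percentage: -7.0114%.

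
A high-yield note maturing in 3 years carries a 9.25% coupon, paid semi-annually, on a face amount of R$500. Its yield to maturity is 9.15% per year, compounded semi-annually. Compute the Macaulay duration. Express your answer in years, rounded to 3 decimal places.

2.688 years

Periodic yield y = 0.04575. Discount each cash flow and weight by its period:
  t   CF        PV=CF/(1+0.04575)^t    t·PV
  1       23.125        22.1133        22.1133
  2       23.125        21.1459        42.2918
  3       23.125        20.2208        60.6624
  4       23.125        19.3362        77.3446
  5       23.125        18.4902        92.4512
  6      523.125       399.9800     2,399.8798
  Σ                    501.2864     2,694.7431
Price P = Σ PV = 501.2864.
Macaulay duration = Σ(t·PV) / P = 2,694.7431 / 501.2864 = 5.37566 half-year periods.
In years: 5.37566 / 2 = 2.68783 years.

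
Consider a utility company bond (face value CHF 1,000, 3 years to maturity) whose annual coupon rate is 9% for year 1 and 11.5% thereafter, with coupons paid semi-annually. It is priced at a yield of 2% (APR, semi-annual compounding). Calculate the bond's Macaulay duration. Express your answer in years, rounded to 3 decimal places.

Periodic yield y = 0.01. Discount each cash flow and weight by its period:
  t   CF        PV=CF/(1+0.01)^t    t·PV
  1        45.00        44.5545        44.5545
  2        45.00        44.1133        88.2266
  3        57.50        55.8089       167.4268
  4        57.50        55.2564       221.0255
  5        57.50        54.7093       273.5464
  6     1,057.50       996.2128     5,977.2770
  Σ                  1,250.6552     6,772.0568
Price P = Σ PV = 1,250.6552.
Macaulay duration = Σ(t·PV) / P = 6,772.0568 / 1,250.6552 = 5.41481 half-year periods.
In years: 5.41481 / 2 = 2.70740 years.

2.707 years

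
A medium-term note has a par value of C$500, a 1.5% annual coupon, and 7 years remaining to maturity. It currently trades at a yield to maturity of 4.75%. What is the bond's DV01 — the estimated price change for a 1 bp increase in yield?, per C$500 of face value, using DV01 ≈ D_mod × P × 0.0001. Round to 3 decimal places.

Periodic yield y = 0.0475.
  t   CF        PV=CF/(1+0.0475)^t    t·PV
  1         7.50         7.1599         7.1599
  2         7.50         6.8352        13.6705
  3         7.50         6.5253        19.5758
  4         7.50         6.2294        24.9175
  5         7.50         5.9469        29.7345
  6         7.50         5.6772        34.0634
  7       507.50       366.7396     2,567.1773
  Σ                    405.1136     2,696.2990
P = 405.1136; D_Mac = 6.65566 yrs; D_mod = 6.35385 yrs.
DV01 ≈ 6.35385 × 405.1136 × 0.0001 = 0.257403.

C$0.257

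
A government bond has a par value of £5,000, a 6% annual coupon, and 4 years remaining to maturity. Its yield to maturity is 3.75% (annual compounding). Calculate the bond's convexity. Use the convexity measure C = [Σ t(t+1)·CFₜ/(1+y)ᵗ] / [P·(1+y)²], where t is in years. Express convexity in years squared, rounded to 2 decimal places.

16.65

With y = 0.0375:
  t   CF        PV=CF/(1+0.0375)^t    t·PV        t(t+1)·PV
  1       300.00       289.1566       289.1566         578.3133
  2       300.00       278.7052       557.4104       1,672.2311
  3       300.00       268.6315       805.8945       3,223.5780
  4     5,300.00     4,574.2874    18,297.1496      91,485.7481
  Σ                  5,410.7807    19,949.6111      96,959.8705
P = 5,410.7807.
Convexity = Σ t(t+1)·PV / [P·(1+y)²] = 96,959.8705 / (5,410.7807 × 1.076406) = 16.64776.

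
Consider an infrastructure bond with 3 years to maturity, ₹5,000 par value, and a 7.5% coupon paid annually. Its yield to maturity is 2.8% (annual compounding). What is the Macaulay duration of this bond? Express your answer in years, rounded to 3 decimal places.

2.809 years

Periodic yield y = 0.028. Discount each cash flow and weight by its year:
  t   CF        PV=CF/(1+0.028)^t    t·PV
  1       375.00       364.7860       364.7860
  2       375.00       354.8502       709.7004
  3     5,375.00     4,947.6518    14,842.9553
  Σ                  5,667.2879    15,917.4417
Price P = Σ PV = 5,667.2879.
Macaulay duration = Σ(t·PV) / P = 15,917.4417 / 5,667.2879 = 2.80865 years.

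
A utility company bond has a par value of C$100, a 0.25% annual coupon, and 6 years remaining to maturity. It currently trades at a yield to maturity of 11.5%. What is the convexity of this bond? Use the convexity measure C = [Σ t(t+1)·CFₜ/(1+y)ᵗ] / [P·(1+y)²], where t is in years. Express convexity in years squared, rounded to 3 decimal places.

33.375

With y = 0.115:
  t   CF        PV=CF/(1+0.115)^t    t·PV        t(t+1)·PV
  1         0.25         0.2242         0.2242           0.4484
  2         0.25         0.2011         0.4022           1.2065
  3         0.25         0.1803         0.5410           2.1642
  4         0.25         0.1617         0.6470           3.2350
  5         0.25         0.1451         0.7253           4.3520
  6       100.25        52.1717       313.0303       2,191.2124
  Σ                     53.0842       315.5701       2,202.6185
P = 53.0842.
Convexity = Σ t(t+1)·PV / [P·(1+y)²] = 2,202.6185 / (53.0842 × 1.243225) = 33.37523.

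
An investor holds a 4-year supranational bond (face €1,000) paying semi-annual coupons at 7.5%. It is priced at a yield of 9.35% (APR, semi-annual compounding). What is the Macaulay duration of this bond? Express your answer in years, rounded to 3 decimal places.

Periodic yield y = 0.04675. Discount each cash flow and weight by its period:
  t   CF        PV=CF/(1+0.04675)^t    t·PV
  1        37.50        35.8252        35.8252
  2        37.50        34.2251        68.4503
  3        37.50        32.6966        98.0897
  4        37.50        31.2363       124.9451
  5        37.50        29.8412       149.2060
  6        37.50        28.5084       171.0506
  7        37.50        27.2352       190.6464
  8     1,037.50       719.8539     5,758.8310
  Σ                    939.4219     6,597.0444
Price P = Σ PV = 939.4219.
Macaulay duration = Σ(t·PV) / P = 6,597.0444 / 939.4219 = 7.02245 half-year periods.
In years: 7.02245 / 2 = 3.51123 years.

3.511 years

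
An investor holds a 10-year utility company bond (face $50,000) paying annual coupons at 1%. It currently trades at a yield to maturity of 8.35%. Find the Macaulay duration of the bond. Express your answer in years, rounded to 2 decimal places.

9.34 years

Periodic yield y = 0.0835. Discount each cash flow and weight by its year:
  t   CF        PV=CF/(1+0.0835)^t    t·PV
  1       500.00       461.4675       461.4675
  2       500.00       425.9044       851.8089
  3       500.00       393.0821     1,179.2463
  4       500.00       362.7892     1,451.1568
  5       500.00       334.8308     1,674.1541
  6       500.00       309.0271     1,854.1624
  7       500.00       285.2119     1,996.4831
  8       500.00       263.2320     2,105.8560
  9       500.00       242.9460     2,186.5141
  10   50,500.00    22,646.5589   226,465.5892
  Σ                 25,725.0499   240,226.4382
Price P = Σ PV = 25,725.0499.
Macaulay duration = Σ(t·PV) / P = 240,226.4382 / 25,725.0499 = 9.33823 years.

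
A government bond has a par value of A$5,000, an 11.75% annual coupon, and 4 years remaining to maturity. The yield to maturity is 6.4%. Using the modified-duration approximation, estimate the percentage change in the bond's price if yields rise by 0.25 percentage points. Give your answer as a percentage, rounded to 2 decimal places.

Periodic yield y = 0.064. Modified duration first:
  t   CF        PV=CF/(1+0.064)^t    t·PV
  1       587.50       552.1617       552.1617
  2       587.50       518.9489     1,037.8978
  3       587.50       487.7340     1,463.2019
  4     5,587.50     4,359.6440    17,438.5759
  Σ                  5,918.4885    20,491.8372
P = 5,918.4885; D_Mac = 3.46234 yrs; D_mod = 3.46234/(1+0.064) = 3.25408 yrs.
ΔP/P ≈ -D_mod · Δy = -3.25408 × (+0.0025) = -0.008135 = -0.8135%.

-0.81%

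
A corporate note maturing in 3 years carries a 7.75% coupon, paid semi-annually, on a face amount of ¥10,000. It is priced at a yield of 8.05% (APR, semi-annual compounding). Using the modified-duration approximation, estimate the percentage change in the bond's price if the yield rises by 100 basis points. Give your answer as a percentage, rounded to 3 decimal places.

-2.627%

Periodic yield y = 0.04025. Modified duration first:
  t   CF        PV=CF/(1+0.04025)^t    t·PV
  1       387.50       372.5066       372.5066
  2       387.50       358.0934       716.1867
  3       387.50       344.2378     1,032.7133
  4       387.50       330.9183     1,323.6733
  5       387.50       318.1142     1,590.5711
  6    10,387.50     8,197.5616    49,185.3697
  Σ                  9,921.4319    54,221.0208
P = 9,921.4319; D_Mac = 5.46504 half-year periods = 2.73252 yrs; D_mod = 2.73252/(1+0.04025) = 2.62679 yrs.
ΔP/P ≈ -D_mod · Δy = -2.62679 × (+0.01) = -0.026268 = -2.6268%.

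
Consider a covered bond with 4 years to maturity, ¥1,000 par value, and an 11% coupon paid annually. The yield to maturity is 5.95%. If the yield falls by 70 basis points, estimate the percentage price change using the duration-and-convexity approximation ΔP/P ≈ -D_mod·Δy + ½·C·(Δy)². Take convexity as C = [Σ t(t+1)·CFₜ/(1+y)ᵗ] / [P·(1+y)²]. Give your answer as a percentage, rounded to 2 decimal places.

+2.34%

With y = 0.0595:
  t   CF        PV=CF/(1+0.0595)^t    t·PV        t(t+1)·PV
  1       110.00       103.8226       103.8226         207.6451
  2       110.00        97.9920       195.9841         587.9522
  3       110.00        92.4889       277.4668       1,109.8673
  4     1,110.00       880.8848     3,523.5393      17,617.6967
  Σ                  1,175.1884     4,100.8128      19,523.1613
P = 1,175.1884; D_Mac = 3.48949 yrs; D_mod = 3.29353 yrs; C = 14.79929.
Duration effect: -3.29353 × (-0.007) = +0.023055
Convexity effect: 0.5 × 14.79929 × (-0.007)² = +0.0003626
ΔP/P ≈ +0.023055 + 0.0003626 = +0.023417 = +2.3417%.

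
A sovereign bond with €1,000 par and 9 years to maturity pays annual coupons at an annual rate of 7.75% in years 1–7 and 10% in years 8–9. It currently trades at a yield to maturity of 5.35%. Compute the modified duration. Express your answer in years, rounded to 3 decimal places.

6.662 years

Periodic yield y = 0.0535. First find Macaulay duration:
  t   CF        PV=CF/(1+0.0535)^t    t·PV
  1        77.50        73.5643        73.5643
  2        77.50        69.8285       139.6570
  3        77.50        66.2824       198.8471
  4        77.50        62.9164       251.6654
  5        77.50        59.7213       298.6063
  6        77.50        56.6884       340.1306
  7        77.50        53.8096       376.6673
  8       100.00        65.9058       527.2465
  9     1,100.00       688.1480     6,193.3316
  Σ                  1,196.8646     8,399.7162
P = 1,196.8646; Macaulay duration = 8,399.7162 / 1,196.8646 = 7.01810 years.
Modified duration = D_Mac / (1 + y) = 7.01810 / 1.0535 = 6.66170 years.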